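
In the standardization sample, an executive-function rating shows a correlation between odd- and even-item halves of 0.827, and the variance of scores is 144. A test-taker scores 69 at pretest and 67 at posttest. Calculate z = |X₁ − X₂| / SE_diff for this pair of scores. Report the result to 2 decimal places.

0.38

SD = √144 ≈ 12.000
Spearman-Brown: r = 2(0.827) / (1 + 0.827) = 1.654 / 1.827 ≈ 0.905
SEM = 12.000 × √(1 − 0.905) = 12.000 × √0.095 ≈ 12.000 × 0.308 ≈ 3.693
SE_diff = SEM × √2 ≈ 3.693 × 1.414 ≈ 5.222
z = |69 − 67| / 5.222 = 2 / 5.222 ≈ 0.383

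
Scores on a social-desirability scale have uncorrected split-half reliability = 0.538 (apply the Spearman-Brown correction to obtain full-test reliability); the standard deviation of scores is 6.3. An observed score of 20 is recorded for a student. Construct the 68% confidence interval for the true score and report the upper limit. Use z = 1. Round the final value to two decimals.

r_full = 2·0.538 / (1 + 0.538) ≈ 0.6996
The standard error of measurement is 6.3000*√(1 − 0.6996) ≈ 6.3000*0.5481 ≈ 3.4529.
Half-width = 1*3.4529 ≈ 3.4529
Upper bound: 20 + 3.4529 = 23.4529

23.45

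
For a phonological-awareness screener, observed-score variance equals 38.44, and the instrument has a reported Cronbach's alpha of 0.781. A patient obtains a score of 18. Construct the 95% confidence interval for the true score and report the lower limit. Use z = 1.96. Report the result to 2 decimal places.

σ = 38.44^(1/2) = 6.200
SEM = 6.200 * √(1 − 0.781) = 6.200 * √0.219 ≈ 6.200 * 0.468 ≈ 2.901
Half-width = 1.96*2.901 ≈ 5.687
Lower bound: 18 − 5.687 = 12.313

12.31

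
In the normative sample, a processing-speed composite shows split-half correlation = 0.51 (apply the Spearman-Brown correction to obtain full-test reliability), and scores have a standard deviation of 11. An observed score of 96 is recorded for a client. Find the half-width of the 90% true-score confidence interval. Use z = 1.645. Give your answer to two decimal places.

Full-length reliability (Spearman-Brown) = 2(0.51)/(1+0.51) ≈ 0.67550
SEM = 11.00000×√(1 − 0.67550) ≈ 6.26617
Half-width = 1.645×6.26617 ≈ 10.30785

10.31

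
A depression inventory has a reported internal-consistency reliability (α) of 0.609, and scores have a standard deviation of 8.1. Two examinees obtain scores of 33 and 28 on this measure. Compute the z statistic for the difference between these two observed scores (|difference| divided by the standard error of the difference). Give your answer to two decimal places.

The standard error of measurement is 8.10000×√(1 − 0.60900) ≃ 8.10000×0.62530 ≃ 5.06493.
Standard error of the difference = 5.06493·√2 ≃ 7.16289
z = |33 − 28| / 7.16289 = 5 / 7.16289 ≃ 0.69804

0.70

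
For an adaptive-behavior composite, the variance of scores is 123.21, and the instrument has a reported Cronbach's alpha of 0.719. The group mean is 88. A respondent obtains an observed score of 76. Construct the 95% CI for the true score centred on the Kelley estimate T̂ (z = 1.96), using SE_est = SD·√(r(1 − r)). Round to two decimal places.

[69.59, 89.15]

σ = 123.21^(1/2) = 11.1000
T̂ = r·X + (1 − r)·M = 0.7190·76 + 0.2810·88 = 54.6440 + 24.7280 ≈ 79.3720
SE_est = SD · √(r(1 − r)) = 11.1000 · √0.2020 ≈ 11.1000 · 0.4495 ≈ 4.9893
95% CI: 79.3720 ± 9.7790 ≈ (69.5930, 89.1510)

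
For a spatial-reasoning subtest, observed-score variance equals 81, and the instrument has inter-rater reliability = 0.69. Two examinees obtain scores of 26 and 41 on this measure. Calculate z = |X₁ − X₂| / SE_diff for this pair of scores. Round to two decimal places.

SD = √81 ≈ 9.00000
SEM = 9.00000 × √(1 − 0.69000) = 9.00000 × √0.31000 ≈ 9.00000 × 0.55678 ≈ 5.01099
SE_diff = √2 × SEM ≈ 7.08661
z = 15 / 7.08661 ≈ 2.11667

2.12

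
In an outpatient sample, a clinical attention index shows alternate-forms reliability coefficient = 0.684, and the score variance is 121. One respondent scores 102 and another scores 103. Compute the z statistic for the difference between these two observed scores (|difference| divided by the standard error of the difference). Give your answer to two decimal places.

0.11

SD = √121 = 11.0000
SEM = 11.0000 × √(1 − 0.6840) = 11.0000 × √0.3160 ≈ 11.0000 × 0.5621 ≈ 6.1835
SE_diff = SEM × √2 ≈ 6.1835 × 1.4142 ≈ 8.7448
z = 1 / 8.7448 ≈ 0.1144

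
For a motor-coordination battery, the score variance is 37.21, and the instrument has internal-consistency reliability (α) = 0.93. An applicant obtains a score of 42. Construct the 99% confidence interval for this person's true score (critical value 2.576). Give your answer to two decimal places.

[37.84, 46.16]

SD = √37.21 = 6.1000
The standard error of measurement is 6.1000×√(1 − 0.9300) ≈ 6.1000×0.2646 ≈ 1.6139.
2.576 × SEM ≈ 4.1574
CI = 42 ± 4.1574 → [37.8426, 46.1574]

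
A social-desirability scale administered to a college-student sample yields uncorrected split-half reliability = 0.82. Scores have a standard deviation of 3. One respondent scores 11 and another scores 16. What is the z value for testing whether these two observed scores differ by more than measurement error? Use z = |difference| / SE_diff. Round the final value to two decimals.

3.75

Full-length reliability (Spearman-Brown) = 2(0.82)/(1+0.82) ≈ 0.90110
SEM = 3.00000 · √(1 − 0.90110) = 3.00000 · √0.09890 ≈ 3.00000 · 0.31449 ≈ 0.94346
SE_diff = √2 · SEM ≈ 1.33425
z = |11 − 16| / 1.33425 = 5 / 1.33425 ≈ 3.74743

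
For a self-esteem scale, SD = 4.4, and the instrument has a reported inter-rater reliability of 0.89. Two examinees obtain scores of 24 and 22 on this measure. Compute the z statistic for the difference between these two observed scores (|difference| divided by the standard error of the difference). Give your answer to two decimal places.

0.97

SEM = 4.40000*√(1 − 0.89000) ≃ 1.45931
SE_diff = √2 * SEM ≃ 2.06378
z = 2 / 2.06378 ≃ 0.96909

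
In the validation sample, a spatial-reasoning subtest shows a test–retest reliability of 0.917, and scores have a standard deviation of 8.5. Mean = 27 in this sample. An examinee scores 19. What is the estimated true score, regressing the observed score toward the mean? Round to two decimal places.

Estimated true score = 0.91700*19 + (1 − 0.91700)*27 ≈ 19.66400

19.66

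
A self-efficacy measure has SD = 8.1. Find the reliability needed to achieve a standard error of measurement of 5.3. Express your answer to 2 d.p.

r = 1 − (SEM / SD)² = 1 − (5.300 / 8.1)² ≈ 1 − 0.428 ≈ 0.572

0.57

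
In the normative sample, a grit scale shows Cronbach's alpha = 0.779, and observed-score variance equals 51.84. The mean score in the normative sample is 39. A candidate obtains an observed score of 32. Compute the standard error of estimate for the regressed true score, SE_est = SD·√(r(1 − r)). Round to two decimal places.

2.99

SD = √51.84 ≃ 7.2000
SE_est = SD · √(r(1 − r)) = 7.2000 · √0.1722 ≃ 7.2000 · 0.4149 ≃ 2.9874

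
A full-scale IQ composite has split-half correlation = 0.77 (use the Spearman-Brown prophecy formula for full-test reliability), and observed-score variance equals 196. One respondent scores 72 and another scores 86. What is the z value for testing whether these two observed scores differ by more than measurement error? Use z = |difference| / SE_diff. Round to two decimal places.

1.96

SD = √196 ≈ 14.000
r_full = 2·0.77 / (1 + 0.77) ≈ 0.870
SEM = 14.000·√(1 − 0.870) ≈ 5.047
SE_diff = √2 · SEM ≈ 7.137
z = 14 / 7.137 ≈ 1.962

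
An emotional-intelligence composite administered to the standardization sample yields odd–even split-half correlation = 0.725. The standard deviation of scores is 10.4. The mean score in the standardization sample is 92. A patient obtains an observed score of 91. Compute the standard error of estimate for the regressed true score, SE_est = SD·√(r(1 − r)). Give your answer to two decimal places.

3.81

Spearman-Brown: r = 2(0.725) / (1 + 0.725) = 1.4500 / 1.7250 ≃ 0.8406
SE_est = SD · √(r(1 − r)) = 10.4000 · √0.1340 ≃ 10.4000 · 0.3661 ≃ 3.8071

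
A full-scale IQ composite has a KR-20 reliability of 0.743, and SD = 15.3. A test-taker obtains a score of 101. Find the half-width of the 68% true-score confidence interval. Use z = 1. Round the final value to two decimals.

7.76

SEM = 15.300 · √(1 − 0.743) = 15.300 · √0.257 ≈ 15.300 · 0.507 ≈ 7.756
1 · SEM ≈ 7.756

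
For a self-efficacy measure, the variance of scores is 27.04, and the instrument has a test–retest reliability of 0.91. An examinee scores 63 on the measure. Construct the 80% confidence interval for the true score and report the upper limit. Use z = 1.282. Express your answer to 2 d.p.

65.00

σ = 27.04^(1/2) = 5.2000
SEM = 5.2000*√(1 − 0.9100) ≈ 1.5600
Margin = 1.282 * 1.5600 ≈ 1.9999
Upper bound: 63 + 1.9999 = 64.9999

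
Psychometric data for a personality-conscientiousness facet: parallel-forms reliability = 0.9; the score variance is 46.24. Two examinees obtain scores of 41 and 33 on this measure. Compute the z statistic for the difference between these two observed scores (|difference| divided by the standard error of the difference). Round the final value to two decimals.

SD = √46.24 = 6.8000
SEM = 6.8000 · √(1 − 0.9000) = 6.8000 · √0.1000 ≈ 6.8000 · 0.3162 ≈ 2.1503
Standard error of the difference = 2.1503·√2 ≈ 3.0411
z = |41 − 33| / 3.0411 = 8 / 3.0411 ≈ 2.6307

2.63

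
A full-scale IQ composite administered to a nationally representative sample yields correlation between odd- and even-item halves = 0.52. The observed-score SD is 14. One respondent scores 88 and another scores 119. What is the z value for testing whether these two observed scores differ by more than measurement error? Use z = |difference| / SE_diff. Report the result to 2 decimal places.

2.79

Full-length reliability (Spearman-Brown) = 2(0.52)/(1+0.52) ≈ 0.6842
The standard error of measurement is 14.0000·√(1 − 0.6842) ≈ 14.0000·0.5620 ≈ 7.8673.
Standard error of the difference = 7.8673·√2 ≈ 11.1261
z = |88 − 119| / 11.1261 = 31 / 11.1261 ≈ 2.7862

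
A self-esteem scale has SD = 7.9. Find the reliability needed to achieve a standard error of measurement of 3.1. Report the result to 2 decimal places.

0.85

r = 1 − (SEM / SD)² = 1 − (3.100 / 7.9)² ≈ 1 − 0.154 ≈ 0.846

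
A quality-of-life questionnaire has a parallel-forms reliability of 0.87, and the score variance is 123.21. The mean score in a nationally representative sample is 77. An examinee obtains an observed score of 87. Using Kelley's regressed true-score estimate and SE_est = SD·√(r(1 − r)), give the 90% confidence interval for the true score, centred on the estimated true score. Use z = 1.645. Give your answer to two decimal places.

SD = √123.21 ≈ 11.10000
T̂ = r·X + (1 − r)·M = 0.87000·87 + 0.13000·77 = 75.69000 + 10.01000 ≈ 85.70000
SE_est = 11.10000·√[r(1 − r)] ≈ 3.73297
90% CI: 85.70000 ± 6.14073 ≈ (79.55927, 91.84073)

[79.56, 91.84]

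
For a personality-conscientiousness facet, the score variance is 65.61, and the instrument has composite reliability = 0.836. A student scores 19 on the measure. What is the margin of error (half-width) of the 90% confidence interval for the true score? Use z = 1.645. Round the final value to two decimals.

SD = √65.61 = 8.100
SEM = 8.100×√(1 − 0.836) ≃ 3.280
1.645 × SEM ≃ 5.396

5.40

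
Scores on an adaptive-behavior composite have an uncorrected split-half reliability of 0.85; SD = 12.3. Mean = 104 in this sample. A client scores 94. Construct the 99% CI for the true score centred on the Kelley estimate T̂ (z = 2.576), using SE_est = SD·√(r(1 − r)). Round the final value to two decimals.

[86.16, 103.46]

Spearman-Brown: r = 2(0.85) / (1 + 0.85) = 1.7000 / 1.8500 ≈ 0.9189
T̂ = 0.9189(94) + 0.0811(104) ≈ 94.8108
SE_est = 12.3000*√(0.9189*0.0811) ≈ 3.3574
99% CI: 94.8108 ± 8.6487 ≈ (86.1621, 103.4595)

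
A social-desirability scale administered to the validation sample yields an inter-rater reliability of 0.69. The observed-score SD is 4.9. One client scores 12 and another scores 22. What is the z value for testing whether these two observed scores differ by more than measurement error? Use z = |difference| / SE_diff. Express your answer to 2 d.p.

SEM = 4.9000 · √(1 − 0.6900) = 4.9000 · √0.3100 ≈ 4.9000 · 0.5568 ≈ 2.7282
SE_diff = √2 · SEM ≈ 3.8583
z = 10 / 3.8583 ≈ 2.5918

2.59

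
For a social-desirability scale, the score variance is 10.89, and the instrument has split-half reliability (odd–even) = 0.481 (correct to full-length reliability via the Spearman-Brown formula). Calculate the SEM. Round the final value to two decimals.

1.95

σ = 10.89^(1/2) = 3.3000
Spearman-Brown: r = 2(0.481) / (1 + 0.481) = 0.9620 / 1.4810 ≃ 0.6496
SEM = 3.3000 · √(1 − 0.6496) = 3.3000 · √0.3504 ≃ 3.3000 · 0.5920 ≃ 1.9535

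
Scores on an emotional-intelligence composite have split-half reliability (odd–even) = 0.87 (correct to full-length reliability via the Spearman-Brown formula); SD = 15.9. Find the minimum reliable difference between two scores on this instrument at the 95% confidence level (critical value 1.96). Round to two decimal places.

Spearman-Brown: r = 2(0.87) / (1 + 0.87) = 1.740 / 1.870 ≈ 0.930
SEM = 15.900 · √(1 − 0.930) = 15.900 · √0.070 ≈ 15.900 · 0.264 ≈ 4.192
Standard error of the difference = 4.192·√2 ≈ 5.929
Minimum reliable difference = 1.96 · SE_diff ≈ 1.96 · 5.929 ≈ 11.620

11.62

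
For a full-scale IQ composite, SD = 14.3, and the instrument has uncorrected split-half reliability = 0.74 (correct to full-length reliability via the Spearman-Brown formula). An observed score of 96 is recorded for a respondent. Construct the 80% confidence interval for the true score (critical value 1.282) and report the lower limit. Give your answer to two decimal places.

Full-length reliability (Spearman-Brown) = 2(0.74)/(1+0.74) ≈ 0.8506
SEM = 14.3000*√(1 − 0.8506) ≈ 5.5277
Half-width = 1.282*5.5277 ≈ 7.0866
Lower bound: 96 − 7.0866 = 88.9134

88.91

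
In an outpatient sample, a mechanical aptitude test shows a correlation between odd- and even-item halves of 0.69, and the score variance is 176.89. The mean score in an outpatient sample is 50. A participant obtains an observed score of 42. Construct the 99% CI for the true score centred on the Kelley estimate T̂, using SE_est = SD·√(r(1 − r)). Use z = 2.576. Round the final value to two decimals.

[30.21, 56.73]

SD = √176.89 = 13.3000
Spearman-Brown: r = 2(0.69) / (1 + 0.69) = 1.3800 / 1.6900 ≈ 0.8166
T̂ = r·X + (1 − r)·M = 0.8166×42 + 0.1834×50 ≈ 34.2959 + 9.1716 ≈ 43.4675
SE_est = 13.3000×√(0.8166×0.1834) ≈ 5.1474
CI = 43.4675 ± 2.576 × 5.1474 → [30.2078, 56.7271]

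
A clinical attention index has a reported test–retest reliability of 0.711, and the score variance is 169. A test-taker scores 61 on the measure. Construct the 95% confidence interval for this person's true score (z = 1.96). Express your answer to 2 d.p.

SD = √169 ≃ 13.00000
SEM = 13.00000*√(1 − 0.71100) ≃ 6.98863
Margin = 1.96 * 6.98863 ≃ 13.69772
95% CI: 61 ± 13.69772 = [47.30228, 74.69772]

[47.30, 74.70]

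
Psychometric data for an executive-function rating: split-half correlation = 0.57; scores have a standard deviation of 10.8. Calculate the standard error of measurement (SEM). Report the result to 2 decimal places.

5.65

Full-length reliability (Spearman-Brown) = 2(0.57)/(1+0.57) ≃ 0.7261
The standard error of measurement is 10.8000·√(1 − 0.7261) ≃ 10.8000·0.5233 ≃ 5.6521.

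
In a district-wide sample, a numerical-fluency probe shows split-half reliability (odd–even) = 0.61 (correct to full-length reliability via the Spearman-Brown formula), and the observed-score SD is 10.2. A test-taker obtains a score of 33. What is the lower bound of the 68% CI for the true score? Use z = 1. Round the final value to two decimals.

27.98

r_full = 2·0.61 / (1 + 0.61) ≈ 0.75776
SEM = 10.20000*√(1 − 0.75776) ≈ 5.02018
Margin = 1 * 5.02018 ≈ 5.02018
Lower limit = 33 − 5.02018 ≈ 27.97982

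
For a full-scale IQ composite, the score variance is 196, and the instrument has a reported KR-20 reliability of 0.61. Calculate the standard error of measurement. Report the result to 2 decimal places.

SD = √196 ≈ 14.00000
The standard error of measurement is 14.00000*√(1 − 0.61000) ≈ 14.00000*0.62450 ≈ 8.74300.

8.74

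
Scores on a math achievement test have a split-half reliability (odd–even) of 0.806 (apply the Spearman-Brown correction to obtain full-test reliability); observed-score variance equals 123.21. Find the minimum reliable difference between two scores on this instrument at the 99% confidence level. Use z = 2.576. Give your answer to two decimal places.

13.25

σ = 123.21^(1/2) = 11.1000
Full-length reliability (Spearman-Brown) = 2(0.806)/(1+0.806) ≈ 0.8926
SEM = 11.1000 * √(1 − 0.8926) = 11.1000 * √0.1074 ≈ 11.1000 * 0.3277 ≈ 3.6380
SE_diff = √2 * SEM ≈ 5.1449
Smallest detectable difference = 2.576*5.1449 ≈ 13.2534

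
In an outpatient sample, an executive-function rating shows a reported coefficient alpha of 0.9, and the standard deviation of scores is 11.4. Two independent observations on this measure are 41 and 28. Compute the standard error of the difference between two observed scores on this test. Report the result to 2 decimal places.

SEM = 11.4000·√(1 − 0.9000) ≈ 3.6050
Standard error of the difference = 3.6050·√2 ≈ 5.0982

5.10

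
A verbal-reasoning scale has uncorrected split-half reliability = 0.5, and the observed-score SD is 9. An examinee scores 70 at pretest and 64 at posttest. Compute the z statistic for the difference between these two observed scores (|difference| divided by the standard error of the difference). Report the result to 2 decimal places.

0.82

r_full = 2·0.5 / (1 + 0.5) ≃ 0.6667
SEM = 9.0000*√(1 − 0.6667) ≃ 5.1962
SE_diff = SEM * √2 ≃ 5.1962 * 1.4142 ≃ 7.3485
z = 6 / 7.3485 ≃ 0.8165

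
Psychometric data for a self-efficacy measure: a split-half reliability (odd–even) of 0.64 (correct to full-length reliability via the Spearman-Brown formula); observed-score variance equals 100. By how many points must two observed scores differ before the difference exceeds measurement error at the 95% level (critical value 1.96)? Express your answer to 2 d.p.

SD = √100 = 10.0000
r_full = 2·0.64 / (1 + 0.64) ≃ 0.7805
SEM = 10.0000 × √(1 − 0.7805) = 10.0000 × √0.2195 ≃ 10.0000 × 0.4685 ≃ 4.6852
SE_diff = √2 × SEM ≃ 6.6259
Smallest detectable difference = 1.96×6.6259 ≃ 12.9867

12.99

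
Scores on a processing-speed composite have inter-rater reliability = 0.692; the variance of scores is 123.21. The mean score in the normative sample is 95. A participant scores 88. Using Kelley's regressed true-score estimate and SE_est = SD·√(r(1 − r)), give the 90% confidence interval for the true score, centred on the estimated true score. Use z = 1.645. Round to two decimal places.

SD = √123.21 = 11.10000
T̂ = 0.69200(88) + 0.30800(95) ≈ 90.15600
SE_est = SD * √(r(1 − r)) = 11.10000 * √0.21314 ≈ 11.10000 * 0.46167 ≈ 5.12450
CI = 90.15600 ± 1.645 * 5.12450 → [81.72620, 98.58580]

[81.73, 98.59]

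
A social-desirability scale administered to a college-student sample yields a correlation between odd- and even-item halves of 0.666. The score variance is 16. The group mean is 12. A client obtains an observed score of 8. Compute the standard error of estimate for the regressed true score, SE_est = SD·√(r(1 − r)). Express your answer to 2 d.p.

SD = √16 ≈ 4.0000
Full-length reliability (Spearman-Brown) = 2(0.666)/(1+0.666) ≈ 0.7995
SE_est = 4.0000×√(0.7995×0.2005) ≈ 1.6014

1.60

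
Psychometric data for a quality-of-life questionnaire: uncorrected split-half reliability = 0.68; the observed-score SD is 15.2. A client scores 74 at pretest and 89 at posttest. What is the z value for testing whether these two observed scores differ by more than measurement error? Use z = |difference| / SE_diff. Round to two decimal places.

1.60

Full-length reliability (Spearman-Brown) = 2(0.68)/(1+0.68) ≈ 0.8095
SEM = 15.2000 × √(1 − 0.8095) = 15.2000 × √0.1905 ≈ 15.2000 × 0.4364 ≈ 6.6338
SE_diff = SEM × √2 ≈ 6.6338 × 1.4142 ≈ 9.3816
z = 15 / 9.3816 ≈ 1.5989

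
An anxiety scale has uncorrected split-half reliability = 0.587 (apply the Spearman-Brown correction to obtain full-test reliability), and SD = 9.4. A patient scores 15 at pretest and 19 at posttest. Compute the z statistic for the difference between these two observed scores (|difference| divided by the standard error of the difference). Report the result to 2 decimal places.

Full-length reliability (Spearman-Brown) = 2(0.587)/(1+0.587) ≈ 0.7398
SEM = 9.4000 * √(1 − 0.7398) = 9.4000 * √0.2602 ≈ 9.4000 * 0.5101 ≈ 4.7953
SE_diff = SEM * √2 ≈ 4.7953 * 1.4142 ≈ 6.7816
z = 4 / 6.7816 ≈ 0.5898

0.59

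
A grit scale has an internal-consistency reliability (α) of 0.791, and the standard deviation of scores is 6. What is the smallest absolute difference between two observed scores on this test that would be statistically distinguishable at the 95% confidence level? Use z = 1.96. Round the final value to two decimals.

7.60

SEM = 6.000·√(1 − 0.791) ≈ 2.743
Standard error of the difference = 2.743·√2 ≈ 3.879
Minimum reliable difference = 1.96 · SE_diff ≈ 1.96 · 3.879 ≈ 7.603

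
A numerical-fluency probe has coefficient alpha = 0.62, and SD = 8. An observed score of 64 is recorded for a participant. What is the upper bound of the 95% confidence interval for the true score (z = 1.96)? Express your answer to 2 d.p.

The standard error of measurement is 8.0000·√(1 − 0.6200) ≃ 8.0000·0.6164 ≃ 4.9315.
1.96 · SEM ≃ 9.6658
Upper bound: 64 + 9.6658 = 73.6658

73.67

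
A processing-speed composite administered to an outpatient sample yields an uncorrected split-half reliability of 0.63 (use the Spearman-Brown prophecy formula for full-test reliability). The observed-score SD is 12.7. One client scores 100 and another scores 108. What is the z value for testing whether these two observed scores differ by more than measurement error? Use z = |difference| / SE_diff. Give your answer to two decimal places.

0.93

Full-length reliability (Spearman-Brown) = 2(0.63)/(1+0.63) ≈ 0.7730
SEM = 12.7000×√(1 − 0.7730) ≈ 6.0508
SE_diff = SEM × √2 ≈ 6.0508 × 1.4142 ≈ 8.5571
z = 8 / 8.5571 ≈ 0.9349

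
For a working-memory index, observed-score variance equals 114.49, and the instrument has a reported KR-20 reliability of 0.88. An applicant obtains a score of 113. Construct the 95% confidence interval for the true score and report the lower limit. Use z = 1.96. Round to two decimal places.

105.74

SD = √114.49 ≈ 10.7000
The standard error of measurement is 10.7000×√(1 − 0.8800) ≈ 10.7000×0.3464 ≈ 3.7066.
Margin = 1.96 × 3.7066 ≈ 7.2649
Lower limit = 113 − 7.2649 ≈ 105.7351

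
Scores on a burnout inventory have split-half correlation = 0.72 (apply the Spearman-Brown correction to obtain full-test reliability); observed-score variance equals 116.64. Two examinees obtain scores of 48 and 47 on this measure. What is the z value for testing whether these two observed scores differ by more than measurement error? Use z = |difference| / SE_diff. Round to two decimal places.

SD = √116.64 ≈ 10.800
Spearman-Brown: r = 2(0.72) / (1 + 0.72) = 1.440 / 1.720 ≈ 0.837
SEM = 10.800 × √(1 − 0.837) = 10.800 × √0.163 ≈ 10.800 × 0.403 ≈ 4.358
Standard error of the difference = 4.358·√2 ≈ 6.162
z = 1 / 6.162 ≈ 0.162

0.16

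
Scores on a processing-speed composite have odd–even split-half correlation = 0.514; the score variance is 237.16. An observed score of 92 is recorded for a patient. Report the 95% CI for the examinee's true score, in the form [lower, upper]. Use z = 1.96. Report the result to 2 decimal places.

[74.90, 109.10]

SD = √237.16 = 15.400
Full-length reliability (Spearman-Brown) = 2(0.514)/(1+0.514) ≃ 0.679
SEM = 15.400 · √(1 − 0.679) = 15.400 · √0.321 ≃ 15.400 · 0.567 ≃ 8.725
Half-width = 1.96·8.725 ≃ 17.101
CI = 92 ± 17.101 → [74.899, 109.101]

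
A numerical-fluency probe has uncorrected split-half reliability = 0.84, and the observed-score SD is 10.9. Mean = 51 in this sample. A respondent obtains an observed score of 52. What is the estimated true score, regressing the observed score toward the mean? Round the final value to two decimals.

Full-length reliability (Spearman-Brown) = 2(0.84)/(1+0.84) ≈ 0.9130
Estimated true score = 0.9130*52 + (1 − 0.9130)*51 ≈ 51.9130

51.91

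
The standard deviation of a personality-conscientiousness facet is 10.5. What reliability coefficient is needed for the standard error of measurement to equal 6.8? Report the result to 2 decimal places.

0.58

r = 1 − (SEM / SD)² = 1 − (6.800 / 10.5)² ≈ 1 − 0.419 ≈ 0.581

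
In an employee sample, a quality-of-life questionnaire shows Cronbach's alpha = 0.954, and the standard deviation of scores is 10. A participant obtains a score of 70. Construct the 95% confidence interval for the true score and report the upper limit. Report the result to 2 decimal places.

74.20

The standard error of measurement is 10.000·√(1 − 0.954) ≈ 10.000·0.214 ≈ 2.145.
1.96 · SEM ≈ 4.204
Upper bound: 70 + 4.204 = 74.204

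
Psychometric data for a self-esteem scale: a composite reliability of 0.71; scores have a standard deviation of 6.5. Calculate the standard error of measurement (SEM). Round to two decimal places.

SEM = 6.50000 × √(1 − 0.71000) = 6.50000 × √0.29000 ≈ 6.50000 × 0.53852 ≈ 3.50036

3.50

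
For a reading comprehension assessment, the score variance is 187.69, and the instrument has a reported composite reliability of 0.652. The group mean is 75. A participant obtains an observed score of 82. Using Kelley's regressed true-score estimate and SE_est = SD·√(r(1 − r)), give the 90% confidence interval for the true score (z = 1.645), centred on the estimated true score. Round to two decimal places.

SD = √187.69 = 13.70000
Estimated true score = 0.65200·82 + (1 − 0.65200)·75 ≃ 79.56400
SE_est = SD · √(r(1 − r)) = 13.70000 · √0.22690 ≃ 13.70000 · 0.47634 ≃ 6.52580
90% CI: 79.56400 ± 10.73495 ≃ (68.82905, 90.29895)

[68.83, 90.30]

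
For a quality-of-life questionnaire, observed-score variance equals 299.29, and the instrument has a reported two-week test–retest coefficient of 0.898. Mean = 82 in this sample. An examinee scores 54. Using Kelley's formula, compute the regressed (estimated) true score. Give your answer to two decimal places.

56.86

Estimated true score = 0.898·54 + (1 − 0.898)·82 ≃ 56.856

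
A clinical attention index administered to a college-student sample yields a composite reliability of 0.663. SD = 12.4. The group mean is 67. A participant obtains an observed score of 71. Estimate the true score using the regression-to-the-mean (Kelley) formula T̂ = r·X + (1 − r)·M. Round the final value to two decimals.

Estimated true score = 0.6630×71 + (1 − 0.6630)×67 ≈ 69.6520

69.65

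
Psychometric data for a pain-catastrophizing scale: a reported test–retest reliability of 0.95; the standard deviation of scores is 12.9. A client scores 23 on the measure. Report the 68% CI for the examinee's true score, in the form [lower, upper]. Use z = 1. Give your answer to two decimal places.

SEM = 12.9000 × √(1 − 0.9500) = 12.9000 × √0.0500 ≈ 12.9000 × 0.2236 ≈ 2.8845
1 × SEM ≈ 2.8845
68% CI: 23 ± 2.8845 = [20.1155, 25.8845]

[20.12, 25.88]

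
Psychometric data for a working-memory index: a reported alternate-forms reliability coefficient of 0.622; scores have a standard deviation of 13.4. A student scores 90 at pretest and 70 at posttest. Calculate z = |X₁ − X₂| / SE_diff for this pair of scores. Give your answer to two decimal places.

SEM = 13.4000 * √(1 − 0.6220) = 13.4000 * √0.3780 ≈ 13.4000 * 0.6148 ≈ 8.2385
SE_diff = √2 * SEM ≈ 11.6511
z = 20 / 11.6511 ≈ 1.7166

1.72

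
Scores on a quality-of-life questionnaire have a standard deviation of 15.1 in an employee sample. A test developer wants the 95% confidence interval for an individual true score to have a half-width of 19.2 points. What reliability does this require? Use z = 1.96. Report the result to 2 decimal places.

0.58

Required SEM = 19.2 / 1.96 ≈ 9.79592
r = 1 − (SEM / SD)² = 1 − (9.79592 / 15.1)² ≈ 1 − 0.42086 ≈ 0.57914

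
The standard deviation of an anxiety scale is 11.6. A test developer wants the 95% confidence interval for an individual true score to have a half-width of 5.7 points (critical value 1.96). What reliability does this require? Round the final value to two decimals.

0.94

Required SEM = 5.7 / 1.96 ≈ 2.908
r = 1 − (SEM / SD)² = 1 − (2.908 / 11.6)² ≈ 1 − 0.063 ≈ 0.937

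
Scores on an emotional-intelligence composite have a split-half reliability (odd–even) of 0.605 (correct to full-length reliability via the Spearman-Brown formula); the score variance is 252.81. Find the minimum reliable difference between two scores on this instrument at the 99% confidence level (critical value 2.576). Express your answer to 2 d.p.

28.74

SD = √252.81 = 15.9000
Spearman-Brown: r = 2(0.605) / (1 + 0.605) = 1.2100 / 1.6050 ≈ 0.7539
SEM = 15.9000 × √(1 − 0.7539) = 15.9000 × √0.2461 ≈ 15.9000 × 0.4961 ≈ 7.8878
Standard error of the difference = 7.8878·√2 ≈ 11.1551
Smallest detectable difference = 2.576×11.1551 ≈ 28.7355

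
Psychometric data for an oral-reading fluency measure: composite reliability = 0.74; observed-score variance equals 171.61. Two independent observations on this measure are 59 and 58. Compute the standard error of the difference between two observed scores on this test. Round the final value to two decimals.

9.45

SD = √171.61 = 13.100
SEM = 13.100 · √(1 − 0.740) = 13.100 · √0.260 ≃ 13.100 · 0.510 ≃ 6.680
SE_diff = √2 · SEM ≃ 9.447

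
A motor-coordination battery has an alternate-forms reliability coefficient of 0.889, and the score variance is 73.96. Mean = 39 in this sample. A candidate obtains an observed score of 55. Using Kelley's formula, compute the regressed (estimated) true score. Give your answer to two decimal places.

53.22

Estimated true score = 0.8890×55 + (1 − 0.8890)×39 ≈ 53.2240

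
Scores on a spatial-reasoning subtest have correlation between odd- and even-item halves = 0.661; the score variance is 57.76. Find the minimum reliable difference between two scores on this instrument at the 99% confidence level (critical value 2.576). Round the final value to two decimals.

SD = √57.76 = 7.600
r_full = 2·0.661 / (1 + 0.661) ≈ 0.796
SEM = 7.600*√(1 − 0.796) ≈ 3.433
SE_diff = √2 * SEM ≈ 4.856
Smallest detectable difference = 2.576*4.856 ≈ 12.508

12.51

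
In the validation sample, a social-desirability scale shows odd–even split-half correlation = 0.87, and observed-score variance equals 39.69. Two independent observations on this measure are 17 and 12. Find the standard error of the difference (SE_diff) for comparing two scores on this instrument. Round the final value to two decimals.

2.35

SD = √39.69 = 6.300
Full-length reliability (Spearman-Brown) = 2(0.87)/(1+0.87) ≈ 0.930
SEM = 6.300 × √(1 − 0.930) = 6.300 × √0.070 ≈ 6.300 × 0.264 ≈ 1.661
SE_diff = SEM × √2 ≈ 1.661 × 1.414 ≈ 2.349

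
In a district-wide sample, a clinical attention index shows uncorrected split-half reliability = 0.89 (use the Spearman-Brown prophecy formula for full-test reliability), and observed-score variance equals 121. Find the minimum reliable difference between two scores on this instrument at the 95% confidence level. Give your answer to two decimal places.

7.36

SD = √121 = 11.000
r_full = 2·0.89 / (1 + 0.89) ≈ 0.942
SEM = 11.000 × √(1 − 0.942) = 11.000 × √0.058 ≈ 11.000 × 0.241 ≈ 2.654
Standard error of the difference = 2.654·√2 ≈ 3.753
Smallest detectable difference = 1.96×3.753 ≈ 7.356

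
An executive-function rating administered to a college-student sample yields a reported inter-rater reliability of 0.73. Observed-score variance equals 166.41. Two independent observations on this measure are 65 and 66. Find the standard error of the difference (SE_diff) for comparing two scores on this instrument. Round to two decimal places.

SD = √166.41 = 12.90000
The standard error of measurement is 12.90000·√(1 − 0.73000) ≈ 12.90000·0.51962 ≈ 6.70304.
SE_diff = √2 · SEM ≈ 9.47953

9.48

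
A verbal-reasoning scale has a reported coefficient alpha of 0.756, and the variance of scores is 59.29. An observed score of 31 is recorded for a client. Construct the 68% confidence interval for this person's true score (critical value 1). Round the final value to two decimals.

[27.20, 34.80]

σ = 59.29^(1/2) = 7.7000
SEM = 7.7000×√(1 − 0.7560) ≈ 3.8035
Margin = 1 × 3.8035 ≈ 3.8035
Interval: (27.1965, 34.8035)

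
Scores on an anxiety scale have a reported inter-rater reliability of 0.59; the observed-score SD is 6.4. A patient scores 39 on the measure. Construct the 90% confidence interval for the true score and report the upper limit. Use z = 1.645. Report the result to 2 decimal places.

45.74

The standard error of measurement is 6.4000×√(1 − 0.5900) ≈ 6.4000×0.6403 ≈ 4.0980.
Half-width = 1.645×4.0980 ≈ 6.7412
Upper bound: 39 + 6.7412 = 45.7412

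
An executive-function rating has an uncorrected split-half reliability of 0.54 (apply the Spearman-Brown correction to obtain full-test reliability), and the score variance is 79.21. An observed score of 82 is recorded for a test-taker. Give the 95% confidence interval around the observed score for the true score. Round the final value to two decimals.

SD = √79.21 = 8.9000
Full-length reliability (Spearman-Brown) = 2(0.54)/(1+0.54) ≈ 0.7013
SEM = 8.9000×√(1 − 0.7013) ≈ 4.8642
Margin = 1.96 × 4.8642 ≈ 9.5338
95% CI: 82 ± 9.5338 = [72.4662, 91.5338]

[72.47, 91.53]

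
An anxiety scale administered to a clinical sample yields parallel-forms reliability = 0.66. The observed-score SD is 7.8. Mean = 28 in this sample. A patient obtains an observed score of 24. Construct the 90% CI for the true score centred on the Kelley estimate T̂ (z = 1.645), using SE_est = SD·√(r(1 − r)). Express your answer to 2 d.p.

[19.28, 31.44]

Estimated true score = 0.660*24 + (1 − 0.660)*28 ≈ 25.360
SE_est = SD * √(r(1 − r)) = 7.800 * √0.224 ≈ 7.800 * 0.474 ≈ 3.695
CI = 25.360 ± 1.645 * 3.695 → [19.282, 31.438]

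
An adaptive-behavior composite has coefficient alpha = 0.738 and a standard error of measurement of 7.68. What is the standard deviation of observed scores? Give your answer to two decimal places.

SD = 7.68 / √(1 − 0.738) ≈ 15.0041

15.00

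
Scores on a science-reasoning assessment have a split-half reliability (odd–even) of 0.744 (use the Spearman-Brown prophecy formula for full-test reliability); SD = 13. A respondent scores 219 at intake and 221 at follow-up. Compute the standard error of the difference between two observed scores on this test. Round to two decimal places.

Spearman-Brown: r = 2(0.744) / (1 + 0.744) = 1.4880 / 1.7440 ≃ 0.8532
The standard error of measurement is 13.0000·√(1 − 0.8532) ≃ 13.0000·0.3831 ≃ 4.9807.
Standard error of the difference = 4.9807·√2 ≃ 7.0438

7.04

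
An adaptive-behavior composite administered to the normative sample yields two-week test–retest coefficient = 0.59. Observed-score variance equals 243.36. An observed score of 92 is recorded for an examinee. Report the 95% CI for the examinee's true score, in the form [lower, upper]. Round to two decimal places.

SD = √243.36 = 15.600
The standard error of measurement is 15.600×√(1 − 0.590) ≈ 15.600×0.640 ≈ 9.989.
Half-width = 1.96×9.989 ≈ 19.578
CI = 92 ± 19.578 → [72.422, 111.578]

[72.42, 111.58]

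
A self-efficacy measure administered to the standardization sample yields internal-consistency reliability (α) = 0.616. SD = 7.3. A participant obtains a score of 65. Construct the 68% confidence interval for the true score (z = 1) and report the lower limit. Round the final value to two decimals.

60.48

SEM = 7.30000 × √(1 − 0.61600) = 7.30000 × √0.38400 ≃ 7.30000 × 0.61968 ≃ 4.52364
1 × SEM ≃ 4.52364
Lower bound: 65 − 4.52364 = 60.47636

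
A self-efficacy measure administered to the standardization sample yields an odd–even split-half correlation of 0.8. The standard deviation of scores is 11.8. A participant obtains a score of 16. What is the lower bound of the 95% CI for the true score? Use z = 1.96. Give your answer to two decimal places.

8.29

Full-length reliability (Spearman-Brown) = 2(0.8)/(1+0.8) ≈ 0.8889
SEM = 11.8000*√(1 − 0.8889) ≈ 3.9333
Margin = 1.96 * 3.9333 ≈ 7.7093
Lower bound: 16 − 7.7093 = 8.2907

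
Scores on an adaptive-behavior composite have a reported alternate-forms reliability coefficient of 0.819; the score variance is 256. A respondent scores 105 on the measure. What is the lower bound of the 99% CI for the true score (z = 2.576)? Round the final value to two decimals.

SD = √256 = 16.0000
SEM = 16.0000*√(1 − 0.8190) ≈ 6.8071
Margin = 2.576 * 6.8071 ≈ 17.5350
Lower limit = 105 − 17.5350 ≈ 87.4650

87.47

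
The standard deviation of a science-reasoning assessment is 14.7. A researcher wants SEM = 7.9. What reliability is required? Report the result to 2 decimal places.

0.71

Required reliability = 1 − (SEM/SD)² = 1 − 0.289 ≈ 0.711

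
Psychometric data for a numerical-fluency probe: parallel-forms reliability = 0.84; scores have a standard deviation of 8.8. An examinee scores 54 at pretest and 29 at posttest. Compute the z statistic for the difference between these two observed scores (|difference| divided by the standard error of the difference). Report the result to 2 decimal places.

5.02

SEM = 8.800 * √(1 − 0.840) = 8.800 * √0.160 ≈ 8.800 * 0.400 ≈ 3.520
Standard error of the difference = 3.520·√2 ≈ 4.978
z = |54 − 29| / 4.978 = 25 / 4.978 ≈ 5.022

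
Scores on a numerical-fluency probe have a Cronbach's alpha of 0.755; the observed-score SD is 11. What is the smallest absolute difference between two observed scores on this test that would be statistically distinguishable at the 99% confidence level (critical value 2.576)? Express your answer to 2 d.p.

19.84

SEM = 11.000 × √(1 − 0.755) = 11.000 × √0.245 ≈ 11.000 × 0.495 ≈ 5.445
SE_diff = SEM × √2 ≈ 5.445 × 1.414 ≈ 7.700
Smallest detectable difference = 2.576×7.700 ≈ 19.835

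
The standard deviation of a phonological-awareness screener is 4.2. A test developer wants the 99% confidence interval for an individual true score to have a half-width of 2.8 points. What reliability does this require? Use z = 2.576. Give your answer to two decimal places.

Required SEM = 2.8 / 2.576 ≈ 1.08696
r = 1 − (1.08696/4.2)² ≈ 1 − 0.06698 ≈ 0.93302

0.93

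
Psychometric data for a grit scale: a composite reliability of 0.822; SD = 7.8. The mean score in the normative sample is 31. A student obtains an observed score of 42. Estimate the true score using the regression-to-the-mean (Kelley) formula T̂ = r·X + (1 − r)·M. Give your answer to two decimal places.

T̂ = r·X + (1 − r)·M = 0.8220×42 + 0.1780×31 = 34.5240 + 5.5180 ≈ 40.0420

40.04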